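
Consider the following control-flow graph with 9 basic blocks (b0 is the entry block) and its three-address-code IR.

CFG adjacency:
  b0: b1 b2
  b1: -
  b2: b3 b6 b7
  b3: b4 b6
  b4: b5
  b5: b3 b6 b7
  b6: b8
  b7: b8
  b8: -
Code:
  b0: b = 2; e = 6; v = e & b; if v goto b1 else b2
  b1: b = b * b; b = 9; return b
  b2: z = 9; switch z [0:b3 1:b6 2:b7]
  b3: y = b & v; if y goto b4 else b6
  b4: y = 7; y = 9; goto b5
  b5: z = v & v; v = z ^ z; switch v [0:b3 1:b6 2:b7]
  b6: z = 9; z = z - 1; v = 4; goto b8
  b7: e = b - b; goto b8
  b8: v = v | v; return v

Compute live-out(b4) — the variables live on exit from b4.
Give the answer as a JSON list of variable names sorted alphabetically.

Per-block:
  b0 def {b,e,v} use ∅
  b1 def {b} use {b}
  b2 def {z} use ∅
  b3 def {y} use {b,v}
  b4 def {y} use ∅
  b5 def {v,z} use {v}
  b6 def {v,z} use ∅
  b7 def {e} use {b}
  b8 def {v} use {v}

Live sets:
  live b0: ∅→{b,v}
  live b1: {b}→∅
  live b2: {b,v}→{b,v}
  live b3: {b,v}→{b,v}
  live b4: {b,v}→{b,v}
  live b5: {b,v}→{b,v}
  live b6: ∅→{v}
  live b7: {b,v}→{v}
  live b8: {v}→∅

live-out(b4) = ["b", "v"]

Answer: ["b", "v"]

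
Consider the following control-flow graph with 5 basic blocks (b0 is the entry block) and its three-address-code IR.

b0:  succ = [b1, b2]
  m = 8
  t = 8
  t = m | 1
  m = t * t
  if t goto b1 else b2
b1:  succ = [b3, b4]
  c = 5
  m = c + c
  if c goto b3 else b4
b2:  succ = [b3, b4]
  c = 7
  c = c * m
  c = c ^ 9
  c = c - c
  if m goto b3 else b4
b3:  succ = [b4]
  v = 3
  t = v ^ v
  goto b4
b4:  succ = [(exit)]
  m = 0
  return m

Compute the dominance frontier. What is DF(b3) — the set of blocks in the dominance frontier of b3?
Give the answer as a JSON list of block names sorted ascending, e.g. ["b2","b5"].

Answer: ["b4"]

Derivation:
idom tree: b1←b0 b2←b0 b3←b0 b4←b0
Dom∩ at merges:
  b3: preds {b1,b2}: {b0,b1} ∩ {b0,b2} = {b0}; idom=b0
  b4: preds {b1,b2,b3}: {b0,b1} ∩ {b0,b2} ∩ {b0,b3} = {b0}; idom=b0

DF derivation:
  join b3 pred b1: b1 stop@b0
  join b3 pred b2: b2 stop@b0
  join b4 pred b1: b1 stop@b0
  join b4 pred b2: b2 stop@b0
  join b4 pred b3: b3 stop@b0
  b0: DF=∅
  b1: DF={b3,b4}
  b2: DF={b3,b4}
  b3: DF={b4}
  b4: DF=∅

DF(b3) = ["b4"]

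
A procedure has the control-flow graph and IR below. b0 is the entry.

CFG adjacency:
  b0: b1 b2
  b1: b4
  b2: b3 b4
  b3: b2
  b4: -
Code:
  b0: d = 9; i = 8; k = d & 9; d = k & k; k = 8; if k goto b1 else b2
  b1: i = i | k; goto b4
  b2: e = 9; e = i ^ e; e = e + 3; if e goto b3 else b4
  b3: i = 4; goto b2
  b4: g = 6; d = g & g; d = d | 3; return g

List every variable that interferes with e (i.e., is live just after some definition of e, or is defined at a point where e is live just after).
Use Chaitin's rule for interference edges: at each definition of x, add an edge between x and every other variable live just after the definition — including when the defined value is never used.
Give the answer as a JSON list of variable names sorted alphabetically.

Block summaries:
  b0: def={d,i,k} ue=∅
  b1: def={i} ue={i,k}
  b2: def={e} ue={i}
  b3: def={i} ue=∅
  b4: def={d,g} ue=∅

Live sets:
  live b0: ∅→{i,k}
  live b1: {i,k}→∅
  live b2: {i}→∅
  live b3: ∅→{i}
  live b4: ∅→∅

Interference:
  d: {g,i}
  e: {i}
  g: {d}
  i: {d,e,k}
  k: {i}

N(e) = ["i"]

Answer: ["i"]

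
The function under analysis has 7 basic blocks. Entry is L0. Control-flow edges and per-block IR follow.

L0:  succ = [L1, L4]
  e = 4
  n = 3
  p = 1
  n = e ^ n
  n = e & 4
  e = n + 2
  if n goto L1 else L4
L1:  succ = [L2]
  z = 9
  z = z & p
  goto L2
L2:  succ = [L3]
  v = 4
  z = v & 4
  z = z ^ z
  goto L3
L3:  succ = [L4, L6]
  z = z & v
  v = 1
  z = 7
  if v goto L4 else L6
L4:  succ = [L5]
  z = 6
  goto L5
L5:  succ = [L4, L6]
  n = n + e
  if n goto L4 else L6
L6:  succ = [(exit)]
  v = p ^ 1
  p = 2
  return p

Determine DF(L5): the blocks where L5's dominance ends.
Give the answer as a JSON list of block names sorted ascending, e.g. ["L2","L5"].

idom tree: L1←L0 L2←L1 L3←L2 L4←L0 L5←L4 L6←L0
Dom at joins:
  L4: preds {L0,L3,L5}: {L0} ∩ {L0,L1,L2,L3} ∩ {L0,L4,L5} = {L0}; idom=L0
  L6: preds {L3,L5}: {L0,L1,L2,L3} ∩ {L0,L4,L5} = {L0}; idom=L0

Frontier:
  L4←L0: walk · to L0
  L4←L3: walk L3→L2→L1 to L0
  L4←L5: walk L5→L4 to L0
  L6←L3: walk L3→L2→L1 to L0
  L6←L5: walk L5→L4 to L0
  L0: DF=∅
  L1: DF={L4,L6}
  L2: DF={L4,L6}
  L3: DF={L4,L6}
  L4: DF={L4,L6}
  L5: DF={L4,L6}
  L6: DF=∅

DF(L5) = ["L4", "L6"]

Answer: ["L4", "L6"]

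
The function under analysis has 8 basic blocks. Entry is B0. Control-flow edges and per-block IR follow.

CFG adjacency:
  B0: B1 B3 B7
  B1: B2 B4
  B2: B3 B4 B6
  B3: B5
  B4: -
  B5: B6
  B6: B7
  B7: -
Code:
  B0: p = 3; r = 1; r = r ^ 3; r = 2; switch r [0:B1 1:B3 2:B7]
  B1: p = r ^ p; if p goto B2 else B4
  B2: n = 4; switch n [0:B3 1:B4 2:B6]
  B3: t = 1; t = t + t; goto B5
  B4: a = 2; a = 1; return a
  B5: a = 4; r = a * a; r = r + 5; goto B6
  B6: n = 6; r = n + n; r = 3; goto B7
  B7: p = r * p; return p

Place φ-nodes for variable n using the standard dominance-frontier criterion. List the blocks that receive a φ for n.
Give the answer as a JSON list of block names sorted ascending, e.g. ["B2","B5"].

idom tree: B1←B0 B2←B1 B3←B0 B4←B1 B5←B3 B6←B0 B7←B0
Join-block Dom:
  B3: preds {B0,B2}: {B0} ∩ {B0,B1,B2} = {B0}; idom=B0
  B4: preds {B1,B2}: {B0,B1} ∩ {B0,B1,B2} = {B0,B1}; idom=B1
  B6: preds {B2,B5}: {B0,B1,B2} ∩ {B0,B3,B5} = {B0}; idom=B0
  B7: preds {B0,B6}: {B0} ∩ {B0,B6} = {B0}; idom=B0

DF derivation:
  join B3 pred B0: · stop@B0
  join B3 pred B2: B2→B1 stop@B0
  join B4 pred B1: · stop@B1
  join B4 pred B2: B2 stop@B1
  join B6 pred B2: B2→B1 stop@B0
  join B6 pred B5: B5→B3 stop@B0
  join B7 pred B0: · stop@B0
  join B7 pred B6: B6 stop@B0
  B0: DF=∅
  B1: DF={B3,B6}
  B2: DF={B3,B4,B6}
  B3: DF={B6}
  B4: DF=∅
  B5: DF={B6}
  B6: DF={B7}
  B7: DF=∅

φ for n: defs {B2,B6}
  DF⁺ = {B3,B4,B6,B7}

Answer: ["B3", "B4", "B6", "B7"]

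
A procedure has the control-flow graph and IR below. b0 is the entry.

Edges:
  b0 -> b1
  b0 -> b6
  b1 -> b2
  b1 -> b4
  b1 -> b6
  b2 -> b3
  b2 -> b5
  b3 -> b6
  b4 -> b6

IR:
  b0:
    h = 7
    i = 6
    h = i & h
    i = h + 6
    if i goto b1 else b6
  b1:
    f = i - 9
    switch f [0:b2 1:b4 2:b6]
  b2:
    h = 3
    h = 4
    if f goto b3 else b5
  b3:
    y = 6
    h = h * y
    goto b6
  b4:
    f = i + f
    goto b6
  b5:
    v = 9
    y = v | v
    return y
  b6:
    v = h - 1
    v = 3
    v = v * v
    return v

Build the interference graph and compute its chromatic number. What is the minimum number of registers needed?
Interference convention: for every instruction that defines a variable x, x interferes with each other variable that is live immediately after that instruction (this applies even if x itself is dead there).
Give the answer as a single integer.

Answer: 3

Derivation:
def/use:
  b0: def={h,i} ue=∅
  b1: def={f} ue={i}
  b2: def={h} ue={f}
  b3: def={h,y} ue={h}
  b4: def={f} ue={f,i}
  b5: def={v,y} ue=∅
  b6: def={v} ue={h}

Backward fixpoint:
  b0 li=∅ lo={h,i}
  b1 li={h,i} lo={f,h,i}
  b2 li={f} lo={h}
  b3 li={h} lo={h}
  b4 li={f,h,i} lo={h}
  b5 li=∅ lo=∅
  b6 li={h} lo=∅

Interfere edges:
  f: {h,i}
  h: {f,i,y}
  i: {f,h}
  v: ∅
  y: {h}

Registers:
  lower bound: {f,h,i} mutually conflict ⇒ χ ≥ 3
  3-colouring: R0={h,v}  R1={f,y}  R2={i}
  χ = 3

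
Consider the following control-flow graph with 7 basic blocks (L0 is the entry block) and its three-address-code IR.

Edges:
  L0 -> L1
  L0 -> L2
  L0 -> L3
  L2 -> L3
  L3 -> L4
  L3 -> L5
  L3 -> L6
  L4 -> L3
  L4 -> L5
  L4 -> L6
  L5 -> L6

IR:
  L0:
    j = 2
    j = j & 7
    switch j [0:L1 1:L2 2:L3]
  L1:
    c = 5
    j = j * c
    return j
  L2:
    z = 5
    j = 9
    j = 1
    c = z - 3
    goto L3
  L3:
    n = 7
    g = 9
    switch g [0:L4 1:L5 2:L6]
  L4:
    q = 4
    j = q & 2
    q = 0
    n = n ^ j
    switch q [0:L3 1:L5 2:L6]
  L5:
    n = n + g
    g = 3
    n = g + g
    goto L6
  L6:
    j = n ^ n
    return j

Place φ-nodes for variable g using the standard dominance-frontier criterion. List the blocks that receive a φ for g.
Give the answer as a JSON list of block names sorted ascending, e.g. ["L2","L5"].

idom tree: L1←L0 L2←L0 L3←L0 L4←L3 L5←L3 L6←L3
Join-block Dom:
  L3: preds {L0,L2,L4}: {L0} ∩ {L0,L2} ∩ {L0,L3,L4} = {L0}; idom=L0
  L5: preds {L3,L4}: {L0,L3} ∩ {L0,L3,L4} = {L0,L3}; idom=L3
  L6: preds {L3,L4,L5}: {L0,L3} ∩ {L0,L3,L4} ∩ {L0,L3,L5} = {L0,L3}; idom=L3

DF derivation:
  join L3 pred L0: · stop@L0
  join L3 pred L2: L2 stop@L0
  join L3 pred L4: L4→L3 stop@L0
  join L5 pred L3: · stop@L3
  join L5 pred L4: L4 stop@L3
  join L6 pred L3: · stop@L3
  join L6 pred L4: L4 stop@L3
  join L6 pred L5: L5 stop@L3
  L0: DF=∅
  L1: DF=∅
  L2: DF={L3}
  L3: DF={L3}
  L4: DF={L3,L5,L6}
  L5: DF={L6}
  L6: DF=∅

φ for g: defs {L3,L5}
  DF⁺ = {L3,L6}

Answer: ["L3", "L6"]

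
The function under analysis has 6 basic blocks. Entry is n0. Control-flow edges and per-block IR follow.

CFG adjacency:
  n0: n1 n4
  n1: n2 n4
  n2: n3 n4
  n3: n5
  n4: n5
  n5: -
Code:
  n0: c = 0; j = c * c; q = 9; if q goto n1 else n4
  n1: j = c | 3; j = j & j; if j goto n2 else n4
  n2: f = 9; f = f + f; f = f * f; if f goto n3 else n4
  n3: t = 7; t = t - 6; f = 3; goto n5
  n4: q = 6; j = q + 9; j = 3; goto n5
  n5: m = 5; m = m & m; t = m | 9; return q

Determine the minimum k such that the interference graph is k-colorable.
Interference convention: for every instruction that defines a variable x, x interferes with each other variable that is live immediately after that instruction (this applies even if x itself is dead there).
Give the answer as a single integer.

Answer: 3

Derivation:
Block summaries:
  n0 def {c,j,q} use ∅
  n1 def {j} use {c}
  n2 def {f} use ∅
  n3 def {f,t} use ∅
  n4 def {j,q} use ∅
  n5 def {m,t} use {q}

Liveness:
  live n0: ∅→{c,q}
  live n1: {c,q}→{q}
  live n2: {q}→{q}
  live n3: {q}→{q}
  live n4: ∅→{q}
  live n5: {q}→∅

Conflict graph:
  c: {j,q}
  f: {q}
  j: {c,q}
  m: {q}
  q: {c,f,j,m,t}
  t: {q}

Chromatic number:
  {c,j,q} pairwise interfere (3-clique) ⇒ χ ≥ 3
  3-colouring: r0={q}  r1={c,f,m,t}  r2={j}
  χ = 3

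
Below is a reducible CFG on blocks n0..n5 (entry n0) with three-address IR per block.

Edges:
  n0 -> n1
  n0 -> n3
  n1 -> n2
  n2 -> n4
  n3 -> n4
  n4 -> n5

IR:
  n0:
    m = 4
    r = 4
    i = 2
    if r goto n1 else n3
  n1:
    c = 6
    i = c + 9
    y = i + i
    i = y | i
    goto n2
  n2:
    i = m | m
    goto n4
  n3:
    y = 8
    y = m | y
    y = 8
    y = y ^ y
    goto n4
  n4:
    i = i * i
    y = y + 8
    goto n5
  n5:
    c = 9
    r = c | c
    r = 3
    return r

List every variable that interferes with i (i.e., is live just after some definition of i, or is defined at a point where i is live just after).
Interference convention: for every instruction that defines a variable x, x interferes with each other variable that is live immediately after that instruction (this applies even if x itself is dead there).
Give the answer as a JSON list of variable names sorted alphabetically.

Block summaries:
  n0: def={i,m,r} ue=∅
  n1: def={c,i,y} ue=∅
  n2: def={i} ue={m}
  n3: def={y} ue={m}
  n4: def={i,y} ue={i,y}
  n5: def={c,r} ue=∅

Live sets:
  n0 li=∅ lo={i,m}
  n1 li={m} lo={m,y}
  n2 li={m,y} lo={i,y}
  n3 li={i,m} lo={i,y}
  n4 li={i,y} lo=∅
  n5 li=∅ lo=∅

Conflict graph:
  c: {m}
  i: {m,r,y}
  m: {c,i,r,y}
  r: {i,m}
  y: {i,m}

N(i) = ["m", "r", "y"]

Answer: ["m", "r", "y"]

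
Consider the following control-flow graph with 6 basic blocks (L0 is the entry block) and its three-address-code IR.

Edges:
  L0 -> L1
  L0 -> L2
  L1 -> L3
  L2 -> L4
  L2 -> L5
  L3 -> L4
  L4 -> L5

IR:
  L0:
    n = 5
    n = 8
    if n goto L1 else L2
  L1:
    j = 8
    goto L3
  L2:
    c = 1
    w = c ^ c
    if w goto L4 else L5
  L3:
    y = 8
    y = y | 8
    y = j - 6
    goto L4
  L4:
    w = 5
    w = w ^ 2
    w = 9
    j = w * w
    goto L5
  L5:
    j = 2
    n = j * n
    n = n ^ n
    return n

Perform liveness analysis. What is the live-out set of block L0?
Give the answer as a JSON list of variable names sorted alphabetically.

Answer: ["n"]

Derivation:
def/use:
  L0 def {n} use ∅
  L1 def {j} use ∅
  L2 def {c,w} use ∅
  L3 def {y} use {j}
  L4 def {j,w} use ∅
  L5 def {j,n} use {n}

Backward fixpoint:
  L0 li=∅ lo={n}
  L1 li={n} lo={j,n}
  L2 li={n} lo={n}
  L3 li={j,n} lo={n}
  L4 li={n} lo={n}
  L5 li={n} lo=∅

live-out(L0) = ["n"]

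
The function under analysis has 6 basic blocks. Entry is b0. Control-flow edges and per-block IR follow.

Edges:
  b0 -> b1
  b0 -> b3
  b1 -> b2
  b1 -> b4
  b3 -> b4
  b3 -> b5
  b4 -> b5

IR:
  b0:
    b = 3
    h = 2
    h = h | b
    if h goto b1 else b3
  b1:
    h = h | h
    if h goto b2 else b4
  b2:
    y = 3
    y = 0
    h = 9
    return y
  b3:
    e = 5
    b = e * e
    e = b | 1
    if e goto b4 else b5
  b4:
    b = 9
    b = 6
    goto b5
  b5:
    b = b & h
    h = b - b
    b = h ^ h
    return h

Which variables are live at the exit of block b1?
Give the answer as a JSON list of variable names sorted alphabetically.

Answer: ["h"]

Derivation:
Per-block:
  b0 def {b,h} use ∅
  b1 def {h} use {h}
  b2 def {h,y} use ∅
  b3 def {b,e} use ∅
  b4 def {b} use ∅
  b5 def {b,h} use {b,h}

Liveness:
  b0: in=∅ out={h}
  b1: in={h} out={h}
  b2: in=∅ out=∅
  b3: in={h} out={b,h}
  b4: in={h} out={b,h}
  b5: in={b,h} out=∅

live-out(b1) = ["h"]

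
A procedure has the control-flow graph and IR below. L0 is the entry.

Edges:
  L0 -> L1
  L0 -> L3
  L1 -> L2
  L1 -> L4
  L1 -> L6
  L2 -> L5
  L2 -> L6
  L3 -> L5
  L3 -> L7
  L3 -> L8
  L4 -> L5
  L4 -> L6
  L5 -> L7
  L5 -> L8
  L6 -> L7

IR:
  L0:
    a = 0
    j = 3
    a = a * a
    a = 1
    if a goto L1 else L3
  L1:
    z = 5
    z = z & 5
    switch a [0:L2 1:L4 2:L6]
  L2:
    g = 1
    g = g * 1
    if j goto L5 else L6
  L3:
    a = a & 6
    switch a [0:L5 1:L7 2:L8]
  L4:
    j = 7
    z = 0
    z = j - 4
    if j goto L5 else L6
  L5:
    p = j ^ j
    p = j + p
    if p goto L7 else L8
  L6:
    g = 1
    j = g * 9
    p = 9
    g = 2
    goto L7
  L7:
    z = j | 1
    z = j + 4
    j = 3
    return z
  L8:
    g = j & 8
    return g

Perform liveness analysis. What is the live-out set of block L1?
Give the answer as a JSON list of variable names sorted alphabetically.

Block summaries:
  L0: def={a,j} ue=∅
  L1: def={z} ue={a}
  L2: def={g} ue={j}
  L3: def={a} ue={a}
  L4: def={j,z} ue=∅
  L5: def={p} ue={j}
  L6: def={g,j,p} ue=∅
  L7: def={j,z} ue={j}
  L8: def={g} ue={j}

Backward fixpoint:
  L0: in=∅ out={a,j}
  L1: in={a,j} out={j}
  L2: in={j} out={j}
  L3: in={a,j} out={j}
  L4: in=∅ out={j}
  L5: in={j} out={j}
  L6: in=∅ out={j}
  L7: in={j} out=∅
  L8: in={j} out=∅

live-out(L1) = ["j"]

Answer: ["j"]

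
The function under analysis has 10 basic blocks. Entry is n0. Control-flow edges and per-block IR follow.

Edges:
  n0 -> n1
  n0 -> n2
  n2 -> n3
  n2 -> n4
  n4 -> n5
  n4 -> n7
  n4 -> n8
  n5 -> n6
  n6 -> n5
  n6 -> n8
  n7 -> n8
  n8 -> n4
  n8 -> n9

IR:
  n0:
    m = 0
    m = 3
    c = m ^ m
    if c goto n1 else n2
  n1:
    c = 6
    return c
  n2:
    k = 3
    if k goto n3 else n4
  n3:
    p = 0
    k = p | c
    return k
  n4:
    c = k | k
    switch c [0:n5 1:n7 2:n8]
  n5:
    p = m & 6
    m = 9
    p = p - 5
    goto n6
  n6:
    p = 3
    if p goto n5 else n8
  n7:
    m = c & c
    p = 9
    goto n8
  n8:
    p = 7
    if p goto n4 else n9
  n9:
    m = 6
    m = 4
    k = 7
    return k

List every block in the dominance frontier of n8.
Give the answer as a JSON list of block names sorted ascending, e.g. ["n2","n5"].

idom tree: n1←n0 n2←n0 n3←n2 n4←n2 n5←n4 n6←n5 n7←n4 n8←n4 n9←n8
Join-block Dom:
  n4: preds {n2,n8}: {n0,n2} ∩ {n0,n2,n4,n8} = {n0,n2}; idom=n2
  n5: preds {n4,n6}: {n0,n2,n4} ∩ {n0,n2,n4,n5,n6} = {n0,n2,n4}; idom=n4
  n8: preds {n4,n6,n7}: {n0,n2,n4} ∩ {n0,n2,n4,n5,n6} ∩ {n0,n2,n4,n7} = {n0,n2,n4}; idom=n4

DF derivation:
  n4←n2: walk · to n2
  n4←n8: walk n8→n4 to n2
  n5←n4: walk · to n4
  n5←n6: walk n6→n5 to n4
  n8←n4: walk · to n4
  n8←n6: walk n6→n5 to n4
  n8←n7: walk n7 to n4
  DF(n0)=∅
  DF(n1)=∅
  DF(n2)=∅
  DF(n3)=∅
  DF(n4)={n4}
  DF(n5)={n5,n8}
  DF(n6)={n5,n8}
  DF(n7)={n8}
  DF(n8)={n4}
  DF(n9)=∅

DF(n8) = ["n4"]

Answer: ["n4"]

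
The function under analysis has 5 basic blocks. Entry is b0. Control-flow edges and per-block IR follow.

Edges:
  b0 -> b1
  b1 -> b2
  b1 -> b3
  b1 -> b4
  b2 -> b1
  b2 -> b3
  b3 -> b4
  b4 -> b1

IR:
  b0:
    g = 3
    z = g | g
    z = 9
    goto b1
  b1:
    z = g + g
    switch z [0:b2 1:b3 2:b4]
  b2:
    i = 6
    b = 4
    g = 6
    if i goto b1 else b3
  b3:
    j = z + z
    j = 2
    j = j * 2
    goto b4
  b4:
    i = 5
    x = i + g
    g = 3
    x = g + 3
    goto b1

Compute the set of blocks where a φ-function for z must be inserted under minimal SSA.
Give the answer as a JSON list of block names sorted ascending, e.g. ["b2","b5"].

Answer: ["b1"]

Analysis:
idom tree: b1←b0 b2←b1 b3←b1 b4←b1
Dom at joins:
  b1: preds {b0,b2,b4}: {b0} ∩ {b0,b1,b2} ∩ {b0,b1,b4} = {b0}; idom=b0
  b3: preds {b1,b2}: {b0,b1} ∩ {b0,b1,b2} = {b0,b1}; idom=b1
  b4: preds {b1,b3}: {b0,b1} ∩ {b0,b1,b3} = {b0,b1}; idom=b1

DF walk-up:
  b1←b0: walk · to b0
  b1←b2: walk b2→b1 to b0
  b1←b4: walk b4→b1 to b0
  b3←b1: walk · to b1
  b3←b2: walk b2 to b1
  b4←b1: walk · to b1
  b4←b3: walk b3 to b1
  b0 → ∅
  b1 → {b1}
  b2 → {b1,b3}
  b3 → {b4}
  b4 → {b1}

φ for z: defs {b0,b1}
  DF⁺ = {b1}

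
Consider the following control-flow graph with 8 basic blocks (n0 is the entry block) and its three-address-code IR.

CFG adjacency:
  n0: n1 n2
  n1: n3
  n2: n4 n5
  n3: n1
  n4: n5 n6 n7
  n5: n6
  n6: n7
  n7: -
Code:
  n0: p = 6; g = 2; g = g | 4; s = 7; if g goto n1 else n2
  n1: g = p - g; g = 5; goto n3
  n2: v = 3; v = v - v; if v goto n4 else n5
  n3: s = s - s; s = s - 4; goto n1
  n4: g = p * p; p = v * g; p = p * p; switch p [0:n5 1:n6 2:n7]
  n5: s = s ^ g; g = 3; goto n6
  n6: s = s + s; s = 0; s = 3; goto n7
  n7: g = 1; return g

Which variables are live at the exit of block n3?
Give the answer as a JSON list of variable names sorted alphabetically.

Answer: ["g", "p", "s"]

Derivation:
Per-block:
  n0: def={g,p,s} ue=∅
  n1: def={g} ue={g,p}
  n2: def={v} ue=∅
  n3: def={s} ue={s}
  n4: def={g,p} ue={p,v}
  n5: def={g,s} ue={g,s}
  n6: def={s} ue={s}
  n7: def={g} ue=∅

Live sets:
  n0 li=∅ lo={g,p,s}
  n1 li={g,p,s} lo={g,p,s}
  n2 li={g,p,s} lo={g,p,s,v}
  n3 li={g,p,s} lo={g,p,s}
  n4 li={p,s,v} lo={g,s}
  n5 li={g,s} lo={s}
  n6 li={s} lo=∅
  n7 li=∅ lo=∅

live-out(n3) = ["g", "p", "s"]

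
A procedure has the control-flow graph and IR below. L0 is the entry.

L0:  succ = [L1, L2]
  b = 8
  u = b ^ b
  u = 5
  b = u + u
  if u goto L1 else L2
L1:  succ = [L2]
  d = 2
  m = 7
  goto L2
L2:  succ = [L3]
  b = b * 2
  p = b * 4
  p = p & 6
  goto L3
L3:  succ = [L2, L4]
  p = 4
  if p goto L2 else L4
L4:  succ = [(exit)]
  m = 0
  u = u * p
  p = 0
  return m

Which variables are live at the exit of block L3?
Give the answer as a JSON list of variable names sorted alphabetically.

def/use:
  L0: {b,u} / ∅
  L1: {d,m} / ∅
  L2: {b,p} / {b}
  L3: {p} / ∅
  L4: {m,p,u} / {p,u}

Backward fixpoint:
  live L0: ∅→{b,u}
  live L1: {b,u}→{b,u}
  live L2: {b,u}→{b,u}
  live L3: {b,u}→{b,p,u}
  live L4: {p,u}→∅

live-out(L3) = ["b", "p", "u"]

Answer: ["b", "p", "u"]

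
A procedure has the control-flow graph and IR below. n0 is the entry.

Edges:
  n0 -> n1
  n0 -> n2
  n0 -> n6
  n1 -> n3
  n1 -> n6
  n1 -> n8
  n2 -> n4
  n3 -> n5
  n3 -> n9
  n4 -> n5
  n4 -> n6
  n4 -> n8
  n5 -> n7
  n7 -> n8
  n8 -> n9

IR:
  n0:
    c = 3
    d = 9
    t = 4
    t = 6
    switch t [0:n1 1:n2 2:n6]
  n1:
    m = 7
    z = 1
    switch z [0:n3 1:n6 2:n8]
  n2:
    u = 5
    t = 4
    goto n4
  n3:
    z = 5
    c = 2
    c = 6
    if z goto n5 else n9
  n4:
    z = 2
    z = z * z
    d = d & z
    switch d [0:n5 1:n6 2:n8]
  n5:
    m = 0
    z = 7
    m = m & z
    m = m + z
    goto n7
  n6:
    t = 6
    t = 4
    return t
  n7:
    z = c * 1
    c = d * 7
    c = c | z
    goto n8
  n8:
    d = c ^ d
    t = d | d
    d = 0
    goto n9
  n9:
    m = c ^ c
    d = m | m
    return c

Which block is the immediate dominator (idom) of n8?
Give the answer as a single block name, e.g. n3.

Answer: n0

Derivation:
idom tree: n1←n0 n2←n0 n3←n1 n4←n2 n5←n0 n6←n0 n7←n5 n8←n0 n9←n0
Dom∩ at merges:
  n5: preds {n3,n4}: {n0,n1,n3} ∩ {n0,n2,n4} = {n0}; idom=n0
  n6: preds {n0,n1,n4}: {n0} ∩ {n0,n1} ∩ {n0,n2,n4} = {n0}; idom=n0
  n8: preds {n1,n4,n7}: {n0,n1} ∩ {n0,n2,n4} ∩ {n0,n5,n7} = {n0}; idom=n0
  n9: preds {n3,n8}: {n0,n1,n3} ∩ {n0,n8} = {n0}; idom=n0

idom(n8) = n0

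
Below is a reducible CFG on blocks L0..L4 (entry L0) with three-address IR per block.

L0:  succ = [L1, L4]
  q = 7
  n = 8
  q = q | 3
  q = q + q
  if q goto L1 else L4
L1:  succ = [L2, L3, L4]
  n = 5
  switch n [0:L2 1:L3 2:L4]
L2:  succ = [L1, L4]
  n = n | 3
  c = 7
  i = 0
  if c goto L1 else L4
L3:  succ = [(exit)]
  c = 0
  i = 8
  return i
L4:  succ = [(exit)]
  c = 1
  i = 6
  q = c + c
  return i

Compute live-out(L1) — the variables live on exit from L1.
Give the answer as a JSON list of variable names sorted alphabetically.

Answer: ["n"]

Working:
def/use:
  L0: def={n,q} ue=∅
  L1: def={n} ue=∅
  L2: def={c,i,n} ue={n}
  L3: def={c,i} ue=∅
  L4: def={c,i,q} ue=∅

Backward fixpoint:
  live L0: ∅→∅
  live L1: ∅→{n}
  live L2: {n}→∅
  live L3: ∅→∅
  live L4: ∅→∅

live-out(L1) = ["n"]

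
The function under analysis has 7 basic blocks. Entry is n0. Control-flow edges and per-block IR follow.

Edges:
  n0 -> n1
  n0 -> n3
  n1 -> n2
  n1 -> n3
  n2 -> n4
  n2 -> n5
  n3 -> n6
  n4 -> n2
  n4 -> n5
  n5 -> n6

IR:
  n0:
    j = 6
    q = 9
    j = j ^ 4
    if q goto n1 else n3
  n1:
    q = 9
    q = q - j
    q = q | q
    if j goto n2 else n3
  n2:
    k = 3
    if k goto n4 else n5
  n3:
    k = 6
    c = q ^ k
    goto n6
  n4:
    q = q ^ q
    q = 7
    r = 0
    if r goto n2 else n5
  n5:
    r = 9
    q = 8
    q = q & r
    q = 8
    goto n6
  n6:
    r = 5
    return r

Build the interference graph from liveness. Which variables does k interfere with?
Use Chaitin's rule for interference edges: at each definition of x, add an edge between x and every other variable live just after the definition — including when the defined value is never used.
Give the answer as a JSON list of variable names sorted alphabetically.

Per-block:
  n0 def {j,q} use ∅
  n1 def {q} use {j}
  n2 def {k} use ∅
  n3 def {c,k} use {q}
  n4 def {q,r} use {q}
  n5 def {q,r} use ∅
  n6 def {r} use ∅

Liveness:
  live n0: ∅→{j,q}
  live n1: {j}→{q}
  live n2: {q}→{q}
  live n3: {q}→∅
  live n4: {q}→{q}
  live n5: ∅→∅
  live n6: ∅→∅

Interference:
  c: ∅
  j: {q}
  k: {q}
  q: {j,k,r}
  r: {q}

N(k) = ["q"]

Answer: ["q"]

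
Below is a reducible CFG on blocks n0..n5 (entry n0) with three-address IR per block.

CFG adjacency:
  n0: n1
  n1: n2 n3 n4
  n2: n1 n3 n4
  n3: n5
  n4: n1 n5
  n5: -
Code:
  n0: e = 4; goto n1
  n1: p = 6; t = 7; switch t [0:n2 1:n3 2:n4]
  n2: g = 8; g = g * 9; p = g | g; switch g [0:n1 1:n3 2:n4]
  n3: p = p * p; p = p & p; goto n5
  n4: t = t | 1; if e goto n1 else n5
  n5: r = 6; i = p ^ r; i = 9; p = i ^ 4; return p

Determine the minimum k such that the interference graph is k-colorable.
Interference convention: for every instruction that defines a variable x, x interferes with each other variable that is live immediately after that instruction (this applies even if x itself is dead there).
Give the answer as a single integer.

Answer: 4

Analysis:
def/use:
  n0: {e} / ∅
  n1: {p,t} / ∅
  n2: {g,p} / ∅
  n3: {p} / {p}
  n4: {t} / {e,t}
  n5: {i,p,r} / {p}

Liveness:
  live n0: ∅→{e}
  live n1: {e}→{e,p,t}
  live n2: {e,t}→{e,p,t}
  live n3: {p}→{p}
  live n4: {e,p,t}→{e,p}
  live n5: {p}→∅

Interference:
  e — {g,p,t}
  g — {e,p,t}
  i — ∅
  p — {e,g,r,t}
  r — {p}
  t — {e,g,p}

Chromatic number:
  {e,g,p,t} pairwise interfere (4-clique) ⇒ χ ≥ 4
  assign e→r1 g→r2 i→r0 p→r0 r→r1 t→r3 — no edge inside a register ⇒ χ ≤ 4
  χ = 4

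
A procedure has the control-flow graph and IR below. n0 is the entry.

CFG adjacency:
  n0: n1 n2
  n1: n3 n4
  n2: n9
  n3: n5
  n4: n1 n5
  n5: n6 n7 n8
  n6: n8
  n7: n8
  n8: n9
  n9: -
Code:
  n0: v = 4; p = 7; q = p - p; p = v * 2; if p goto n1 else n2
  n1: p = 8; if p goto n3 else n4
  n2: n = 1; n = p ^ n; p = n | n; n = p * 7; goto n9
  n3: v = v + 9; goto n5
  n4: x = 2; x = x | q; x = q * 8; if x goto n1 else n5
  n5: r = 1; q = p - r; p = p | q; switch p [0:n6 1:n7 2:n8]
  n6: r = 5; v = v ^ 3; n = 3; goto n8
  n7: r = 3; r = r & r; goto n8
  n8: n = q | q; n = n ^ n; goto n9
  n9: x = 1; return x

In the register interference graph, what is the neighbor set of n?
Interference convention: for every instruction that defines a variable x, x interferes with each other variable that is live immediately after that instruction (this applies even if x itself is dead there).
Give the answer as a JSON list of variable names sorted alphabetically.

Answer: ["p", "q"]

Analysis:
Per-block:
  n0: def={p,q,v} ue=∅
  n1: def={p} ue=∅
  n2: def={n,p} ue={p}
  n3: def={v} ue={v}
  n4: def={x} ue={q}
  n5: def={p,q,r} ue={p}
  n6: def={n,r,v} ue={v}
  n7: def={r} ue=∅
  n8: def={n} ue={q}
  n9: def={x} ue=∅

Backward fixpoint:
  n0: in=∅ out={p,q,v}
  n1: in={q,v} out={p,q,v}
  n2: in={p} out=∅
  n3: in={p,v} out={p,v}
  n4: in={p,q,v} out={p,q,v}
  n5: in={p,v} out={q,v}
  n6: in={q,v} out={q}
  n7: in={q} out={q}
  n8: in={q} out=∅
  n9: in=∅ out=∅

Interference:
  n: {p,q}
  p: {n,q,r,v,x}
  q: {n,p,r,v,x}
  r: {p,q,v}
  v: {p,q,r,x}
  x: {p,q,v}

N(n) = ["p", "q"]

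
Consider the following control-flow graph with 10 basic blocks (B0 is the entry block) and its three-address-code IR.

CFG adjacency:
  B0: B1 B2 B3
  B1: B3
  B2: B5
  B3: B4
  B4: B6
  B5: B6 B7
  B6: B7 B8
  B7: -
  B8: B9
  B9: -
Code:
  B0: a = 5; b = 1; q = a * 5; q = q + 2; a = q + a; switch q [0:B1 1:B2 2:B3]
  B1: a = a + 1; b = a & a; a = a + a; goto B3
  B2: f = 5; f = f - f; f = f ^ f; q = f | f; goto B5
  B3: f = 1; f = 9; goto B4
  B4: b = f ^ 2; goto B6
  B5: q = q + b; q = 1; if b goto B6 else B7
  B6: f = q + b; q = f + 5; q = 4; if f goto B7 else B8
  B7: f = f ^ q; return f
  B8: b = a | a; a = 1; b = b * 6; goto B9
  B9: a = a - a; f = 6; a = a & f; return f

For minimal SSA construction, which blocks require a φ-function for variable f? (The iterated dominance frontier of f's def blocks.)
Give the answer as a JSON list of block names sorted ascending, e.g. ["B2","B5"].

idom tree: B1←B0 B2←B0 B3←B0 B4←B3 B5←B2 B6←B0 B7←B0 B8←B6 B9←B8
Dom∩ at merges:
  B3: preds {B0,B1}: {B0} ∩ {B0,B1} = {B0}; idom=B0
  B6: preds {B4,B5}: {B0,B3,B4} ∩ {B0,B2,B5} = {B0}; idom=B0
  B7: preds {B5,B6}: {B0,B2,B5} ∩ {B0,B6} = {B0}; idom=B0

Frontier:
  B3←B0: walk · to B0
  B3←B1: walk B1 to B0
  B6←B4: walk B4→B3 to B0
  B6←B5: walk B5→B2 to B0
  B7←B5: walk B5→B2 to B0
  B7←B6: walk B6 to B0
  B0: DF=∅
  B1: DF={B3}
  B2: DF={B6,B7}
  B3: DF={B6}
  B4: DF={B6}
  B5: DF={B6,B7}
  B6: DF={B7}
  B7: DF=∅
  B8: DF=∅
  B9: DF=∅

φ for f: defs {B2,B3,B6,B7,B9}
  DF⁺ = {B6,B7}

Answer: ["B6", "B7"]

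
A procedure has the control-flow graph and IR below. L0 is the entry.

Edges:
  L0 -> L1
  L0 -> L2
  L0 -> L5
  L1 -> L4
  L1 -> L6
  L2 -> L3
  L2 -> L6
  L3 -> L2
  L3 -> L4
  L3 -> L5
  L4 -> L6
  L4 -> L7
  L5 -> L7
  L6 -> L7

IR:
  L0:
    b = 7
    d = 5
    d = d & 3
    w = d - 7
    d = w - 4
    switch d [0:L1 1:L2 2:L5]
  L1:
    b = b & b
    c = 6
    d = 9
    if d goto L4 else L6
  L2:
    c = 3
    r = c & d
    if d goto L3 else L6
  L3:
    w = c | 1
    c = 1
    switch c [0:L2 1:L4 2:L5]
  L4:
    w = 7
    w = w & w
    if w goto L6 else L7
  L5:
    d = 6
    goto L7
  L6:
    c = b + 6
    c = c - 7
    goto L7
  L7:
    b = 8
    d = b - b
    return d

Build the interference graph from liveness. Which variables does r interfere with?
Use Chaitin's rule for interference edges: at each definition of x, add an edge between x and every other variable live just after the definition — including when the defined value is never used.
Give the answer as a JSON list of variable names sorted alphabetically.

Per-block:
  L0: {b,d,w} / ∅
  L1: {b,c,d} / {b}
  L2: {c,r} / {d}
  L3: {c,w} / {c}
  L4: {w} / ∅
  L5: {d} / ∅
  L6: {c} / {b}
  L7: {b,d} / ∅

Live sets:
  L0: in=∅ out={b,d}
  L1: in={b} out={b}
  L2: in={b,d} out={b,c,d}
  L3: in={b,c,d} out={b,d}
  L4: in={b} out={b}
  L5: in=∅ out=∅
  L6: in={b} out=∅
  L7: in=∅ out=∅

Interfere edges:
  b↔{c,d,r,w}
  c↔{b,d,r}
  d↔{b,c,r,w}
  r↔{b,c,d}
  w↔{b,d}

N(r) = ["b", "c", "d"]

Answer: ["b", "c", "d"]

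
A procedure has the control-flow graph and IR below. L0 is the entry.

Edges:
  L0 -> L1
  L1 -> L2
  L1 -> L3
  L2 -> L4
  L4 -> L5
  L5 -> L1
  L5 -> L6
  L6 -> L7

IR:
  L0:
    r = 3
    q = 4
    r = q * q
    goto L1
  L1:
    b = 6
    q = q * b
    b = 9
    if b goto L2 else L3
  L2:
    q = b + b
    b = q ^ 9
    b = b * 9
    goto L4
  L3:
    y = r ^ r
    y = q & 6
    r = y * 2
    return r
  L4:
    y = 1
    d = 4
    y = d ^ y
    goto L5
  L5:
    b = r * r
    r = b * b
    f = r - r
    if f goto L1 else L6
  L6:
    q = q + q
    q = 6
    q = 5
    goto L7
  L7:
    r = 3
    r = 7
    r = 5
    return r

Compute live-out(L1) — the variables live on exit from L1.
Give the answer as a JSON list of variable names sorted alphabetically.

Block summaries:
  L0: def={q,r} ue=∅
  L1: def={b,q} ue={q}
  L2: def={b,q} ue={b}
  L3: def={r,y} ue={q,r}
  L4: def={d,y} ue=∅
  L5: def={b,f,r} ue={r}
  L6: def={q} ue={q}
  L7: def={r} ue=∅

Liveness:
  live L0: ∅→{q,r}
  live L1: {q,r}→{b,q,r}
  live L2: {b,r}→{q,r}
  live L3: {q,r}→∅
  live L4: {q,r}→{q,r}
  live L5: {q,r}→{q,r}
  live L6: {q}→∅
  live L7: ∅→∅

live-out(L1) = ["b", "q", "r"]

Answer: ["b", "q", "r"]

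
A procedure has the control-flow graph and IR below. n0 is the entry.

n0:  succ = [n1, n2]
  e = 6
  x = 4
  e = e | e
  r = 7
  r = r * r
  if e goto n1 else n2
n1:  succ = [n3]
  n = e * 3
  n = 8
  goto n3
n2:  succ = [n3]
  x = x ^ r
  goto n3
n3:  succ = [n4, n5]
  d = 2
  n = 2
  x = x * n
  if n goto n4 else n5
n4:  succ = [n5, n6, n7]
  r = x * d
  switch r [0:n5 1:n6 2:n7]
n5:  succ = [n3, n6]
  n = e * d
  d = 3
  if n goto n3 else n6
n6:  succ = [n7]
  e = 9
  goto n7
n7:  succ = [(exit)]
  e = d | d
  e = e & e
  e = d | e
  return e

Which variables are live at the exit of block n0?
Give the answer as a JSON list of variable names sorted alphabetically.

Answer: ["e", "r", "x"]

Working:
Per-block:
  n0: {e,r,x} / ∅
  n1: {n} / {e}
  n2: {x} / {r,x}
  n3: {d,n,x} / {x}
  n4: {r} / {d,x}
  n5: {d,n} / {d,e}
  n6: {e} / ∅
  n7: {e} / {d}

Liveness:
  live n0: ∅→{e,r,x}
  live n1: {e,x}→{e,x}
  live n2: {e,r,x}→{e,x}
  live n3: {e,x}→{d,e,x}
  live n4: {d,e,x}→{d,e,x}
  live n5: {d,e,x}→{d,e,x}
  live n6: {d}→{d}
  live n7: {d}→∅

live-out(n0) = ["e", "r", "x"]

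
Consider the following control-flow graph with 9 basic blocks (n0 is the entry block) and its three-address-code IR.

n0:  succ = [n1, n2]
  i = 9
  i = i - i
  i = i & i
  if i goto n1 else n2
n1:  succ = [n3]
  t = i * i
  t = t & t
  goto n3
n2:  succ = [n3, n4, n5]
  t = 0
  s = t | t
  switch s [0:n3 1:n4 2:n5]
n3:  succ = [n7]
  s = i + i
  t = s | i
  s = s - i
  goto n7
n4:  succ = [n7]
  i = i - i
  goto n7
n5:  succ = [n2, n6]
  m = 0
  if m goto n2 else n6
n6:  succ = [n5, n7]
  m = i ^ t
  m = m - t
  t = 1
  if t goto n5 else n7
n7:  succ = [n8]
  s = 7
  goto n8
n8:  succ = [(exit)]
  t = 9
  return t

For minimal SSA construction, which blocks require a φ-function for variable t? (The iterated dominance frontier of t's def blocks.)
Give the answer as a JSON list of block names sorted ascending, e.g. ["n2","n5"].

idom tree: n1←n0 n2←n0 n3←n0 n4←n2 n5←n2 n6←n5 n7←n0 n8←n7
Dom at joins:
  n2: preds {n0,n5}: {n0} ∩ {n0,n2,n5} = {n0}; idom=n0
  n3: preds {n1,n2}: {n0,n1} ∩ {n0,n2} = {n0}; idom=n0
  n5: preds {n2,n6}: {n0,n2} ∩ {n0,n2,n5,n6} = {n0,n2}; idom=n2
  n7: preds {n3,n4,n6}: {n0,n3} ∩ {n0,n2,n4} ∩ {n0,n2,n5,n6} = {n0}; idom=n0

Frontier:
  n2←n0: walk · to n0
  n2←n5: walk n5→n2 to n0
  n3←n1: walk n1 to n0
  n3←n2: walk n2 to n0
  n5←n2: walk · to n2
  n5←n6: walk n6→n5 to n2
  n7←n3: walk n3 to n0
  n7←n4: walk n4→n2 to n0
  n7←n6: walk n6→n5→n2 to n0
  n0: DF=∅
  n1: DF={n3}
  n2: DF={n2,n3,n7}
  n3: DF={n7}
  n4: DF={n7}
  n5: DF={n2,n5,n7}
  n6: DF={n5,n7}
  n7: DF=∅
  n8: DF=∅

φ for t: defs {n1,n2,n3,n6,n8}
  DF⁺ = {n2,n3,n5,n7}

Answer: ["n2", "n3", "n5", "n7"]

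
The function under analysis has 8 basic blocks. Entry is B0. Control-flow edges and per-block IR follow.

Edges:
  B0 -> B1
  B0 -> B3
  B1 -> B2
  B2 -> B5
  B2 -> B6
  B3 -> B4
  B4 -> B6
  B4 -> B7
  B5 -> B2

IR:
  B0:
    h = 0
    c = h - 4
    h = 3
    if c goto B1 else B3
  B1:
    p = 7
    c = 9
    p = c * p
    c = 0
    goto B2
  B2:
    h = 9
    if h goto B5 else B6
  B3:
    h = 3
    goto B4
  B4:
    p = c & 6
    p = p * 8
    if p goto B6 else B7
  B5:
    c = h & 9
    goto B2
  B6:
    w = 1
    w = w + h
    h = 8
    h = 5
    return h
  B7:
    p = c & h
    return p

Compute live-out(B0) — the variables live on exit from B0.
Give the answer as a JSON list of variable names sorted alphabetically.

Answer: ["c"]

Derivation:
def/use:
  B0: {c,h} / ∅
  B1: {c,p} / ∅
  B2: {h} / ∅
  B3: {h} / ∅
  B4: {p} / {c}
  B5: {c} / {h}
  B6: {h,w} / {h}
  B7: {p} / {c,h}

Live sets:
  B0: in=∅ out={c}
  B1: in=∅ out=∅
  B2: in=∅ out={h}
  B3: in={c} out={c,h}
  B4: in={c,h} out={c,h}
  B5: in={h} out=∅
  B6: in={h} out=∅
  B7: in={c,h} out=∅

live-out(B0) = ["c"]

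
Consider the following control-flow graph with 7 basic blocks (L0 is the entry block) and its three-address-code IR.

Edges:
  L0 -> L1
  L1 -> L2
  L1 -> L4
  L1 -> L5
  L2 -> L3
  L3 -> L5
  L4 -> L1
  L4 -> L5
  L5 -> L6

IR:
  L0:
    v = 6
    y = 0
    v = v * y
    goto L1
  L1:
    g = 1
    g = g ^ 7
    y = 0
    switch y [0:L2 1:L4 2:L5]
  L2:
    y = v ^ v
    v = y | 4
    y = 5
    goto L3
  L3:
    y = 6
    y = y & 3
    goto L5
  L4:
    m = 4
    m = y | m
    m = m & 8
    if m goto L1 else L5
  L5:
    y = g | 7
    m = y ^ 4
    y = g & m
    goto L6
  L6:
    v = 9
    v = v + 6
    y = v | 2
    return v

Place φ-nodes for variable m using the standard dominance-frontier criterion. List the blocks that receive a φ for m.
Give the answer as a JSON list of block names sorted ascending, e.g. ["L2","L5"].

Answer: ["L1", "L5"]

Derivation:
idom tree: L1←L0 L2←L1 L3←L2 L4←L1 L5←L1 L6←L5
Dom∩ at merges:
  L1: preds {L0,L4}: {L0} ∩ {L0,L1,L4} = {L0}; idom=L0
  L5: preds {L1,L3,L4}: {L0,L1} ∩ {L0,L1,L2,L3} ∩ {L0,L1,L4} = {L0,L1}; idom=L1

DF walk-up:
  join L1 pred L0: · stop@L0
  join L1 pred L4: L4→L1 stop@L0
  join L5 pred L1: · stop@L1
  join L5 pred L3: L3→L2 stop@L1
  join L5 pred L4: L4 stop@L1
  L0 → ∅
  L1 → {L1}
  L2 → {L5}
  L3 → {L5}
  L4 → {L1,L5}
  L5 → ∅
  L6 → ∅

φ for m: defs {L4,L5}
  DF⁺ = {L1,L5}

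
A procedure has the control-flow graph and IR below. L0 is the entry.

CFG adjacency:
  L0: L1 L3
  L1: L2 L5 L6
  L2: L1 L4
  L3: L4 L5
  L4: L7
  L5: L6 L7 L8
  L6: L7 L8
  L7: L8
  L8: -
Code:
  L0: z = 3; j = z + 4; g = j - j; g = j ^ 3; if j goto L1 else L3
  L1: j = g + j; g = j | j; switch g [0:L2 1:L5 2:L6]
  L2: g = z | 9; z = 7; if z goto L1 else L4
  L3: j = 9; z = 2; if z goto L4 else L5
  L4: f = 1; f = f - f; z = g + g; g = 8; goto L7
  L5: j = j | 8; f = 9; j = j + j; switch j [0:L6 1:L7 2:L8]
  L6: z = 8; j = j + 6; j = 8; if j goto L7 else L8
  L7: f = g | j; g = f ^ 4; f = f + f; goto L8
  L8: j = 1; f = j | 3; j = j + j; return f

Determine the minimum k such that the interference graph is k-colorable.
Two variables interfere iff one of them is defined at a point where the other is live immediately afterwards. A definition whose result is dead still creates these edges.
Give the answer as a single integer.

Answer: 3

Derivation:
Block summaries:
  L0: def={g,j,z} ue=∅
  L1: def={g,j} ue={g,j}
  L2: def={g,z} ue={z}
  L3: def={j,z} ue=∅
  L4: def={f,g,z} ue={g}
  L5: def={f,j} ue={j}
  L6: def={j,z} ue={j}
  L7: def={f,g} ue={g,j}
  L8: def={f,j} ue=∅

Backward fixpoint:
  L0 li=∅ lo={g,j,z}
  L1 li={g,j,z} lo={g,j,z}
  L2 li={j,z} lo={g,j,z}
  L3 li={g} lo={g,j}
  L4 li={g,j} lo={g,j}
  L5 li={g,j} lo={g,j}
  L6 li={g,j} lo={g,j}
  L7 li={g,j} lo=∅
  L8 li=∅ lo=∅

Interfere edges:
  f: {g,j}
  g: {f,j,z}
  j: {f,g,z}
  z: {g,j}

Colouring:
  clique {f,g,j} ⇒ need ≥ 3
  3-colouring: r0={g}  r1={j}  r2={f,z}
  χ = 3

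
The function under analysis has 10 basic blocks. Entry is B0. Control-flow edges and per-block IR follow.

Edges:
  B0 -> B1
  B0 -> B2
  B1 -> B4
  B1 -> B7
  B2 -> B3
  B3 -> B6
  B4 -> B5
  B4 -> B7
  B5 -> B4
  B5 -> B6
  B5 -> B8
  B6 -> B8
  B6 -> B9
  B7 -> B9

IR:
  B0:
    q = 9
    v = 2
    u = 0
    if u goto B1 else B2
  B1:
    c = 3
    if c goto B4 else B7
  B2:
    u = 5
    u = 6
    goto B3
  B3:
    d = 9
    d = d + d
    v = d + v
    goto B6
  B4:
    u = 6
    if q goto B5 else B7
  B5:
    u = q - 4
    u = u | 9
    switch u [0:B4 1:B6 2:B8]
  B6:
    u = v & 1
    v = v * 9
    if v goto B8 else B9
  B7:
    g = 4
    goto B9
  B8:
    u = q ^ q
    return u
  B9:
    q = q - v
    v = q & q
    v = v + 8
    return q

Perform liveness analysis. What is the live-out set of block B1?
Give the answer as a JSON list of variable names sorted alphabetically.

def/use:
  B0 def {q,u,v} use ∅
  B1 def {c} use ∅
  B2 def {u} use ∅
  B3 def {d,v} use {v}
  B4 def {u} use {q}
  B5 def {u} use {q}
  B6 def {u,v} use {v}
  B7 def {g} use ∅
  B8 def {u} use {q}
  B9 def {q,v} use {q,v}

Live sets:
  B0 li=∅ lo={q,v}
  B1 li={q,v} lo={q,v}
  B2 li={q,v} lo={q,v}
  B3 li={q,v} lo={q,v}
  B4 li={q,v} lo={q,v}
  B5 li={q,v} lo={q,v}
  B6 li={q,v} lo={q,v}
  B7 li={q,v} lo={q,v}
  B8 li={q} lo=∅
  B9 li={q,v} lo=∅

live-out(B1) = ["q", "v"]

Answer: ["q", "v"]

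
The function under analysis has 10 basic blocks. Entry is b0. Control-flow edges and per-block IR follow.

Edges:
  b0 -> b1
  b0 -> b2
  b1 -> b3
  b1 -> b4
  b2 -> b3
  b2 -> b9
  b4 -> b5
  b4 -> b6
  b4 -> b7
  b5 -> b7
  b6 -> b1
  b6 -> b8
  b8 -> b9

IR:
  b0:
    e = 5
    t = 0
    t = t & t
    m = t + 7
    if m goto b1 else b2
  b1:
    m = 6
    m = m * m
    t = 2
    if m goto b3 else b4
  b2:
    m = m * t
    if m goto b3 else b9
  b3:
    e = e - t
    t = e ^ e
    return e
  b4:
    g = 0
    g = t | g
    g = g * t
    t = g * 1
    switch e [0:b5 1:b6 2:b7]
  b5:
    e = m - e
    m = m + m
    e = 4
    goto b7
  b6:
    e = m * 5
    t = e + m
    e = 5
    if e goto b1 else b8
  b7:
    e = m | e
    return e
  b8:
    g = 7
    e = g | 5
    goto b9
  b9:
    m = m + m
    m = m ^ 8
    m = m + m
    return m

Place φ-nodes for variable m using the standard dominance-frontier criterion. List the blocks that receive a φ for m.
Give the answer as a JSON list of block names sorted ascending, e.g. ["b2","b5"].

Answer: ["b1", "b3", "b7", "b9"]

Analysis:
idom tree: b1←b0 b2←b0 b3←b0 b4←b1 b5←b4 b6←b4 b7←b4 b8←b6 b9←b0
Dom at joins:
  b1: preds {b0,b6}: {b0} ∩ {b0,b1,b4,b6} = {b0}; idom=b0
  b3: preds {b1,b2}: {b0,b1} ∩ {b0,b2} = {b0}; idom=b0
  b7: preds {b4,b5}: {b0,b1,b4} ∩ {b0,b1,b4,b5} = {b0,b1,b4}; idom=b4
  b9: preds {b2,b8}: {b0,b2} ∩ {b0,b1,b4,b6,b8} = {b0}; idom=b0

DF derivation:
  b1←b0: walk · to b0
  b1←b6: walk b6→b4→b1 to b0
  b3←b1: walk b1 to b0
  b3←b2: walk b2 to b0
  b7←b4: walk · to b4
  b7←b5: walk b5 to b4
  b9←b2: walk b2 to b0
  b9←b8: walk b8→b6→b4→b1 to b0
  DF(b0)=∅
  DF(b1)={b1,b3,b9}
  DF(b2)={b3,b9}
  DF(b3)=∅
  DF(b4)={b1,b9}
  DF(b5)={b7}
  DF(b6)={b1,b9}
  DF(b7)=∅
  DF(b8)={b9}
  DF(b9)=∅

φ for m: defs {b0,b1,b2,b5,b9}
  DF⁺ = {b1,b3,b7,b9}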